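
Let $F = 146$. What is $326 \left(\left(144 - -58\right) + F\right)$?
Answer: $113448$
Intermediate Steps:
$326 \left(\left(144 - -58\right) + F\right) = 326 \left(\left(144 - -58\right) + 146\right) = 326 \left(\left(144 + 58\right) + 146\right) = 326 \left(202 + 146\right) = 326 \cdot 348 = 113448$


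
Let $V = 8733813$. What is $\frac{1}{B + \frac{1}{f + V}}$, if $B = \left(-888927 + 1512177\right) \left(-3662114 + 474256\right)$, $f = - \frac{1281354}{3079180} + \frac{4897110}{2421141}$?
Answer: $- \frac{10851952344641130971}{21561011590506271331735139552770} \approx -5.0331 \cdot 10^{-13}$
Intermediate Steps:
$f = \frac{1996124077481}{1242521490730}$ ($f = \left(-1281354\right) \frac{1}{3079180} + 4897110 \cdot \frac{1}{2421141} = - \frac{640677}{1539590} + \frac{1632370}{807047} = \frac{1996124077481}{1242521490730} \approx 1.6065$)
$B = -1986832498500$ ($B = 623250 \left(-3187858\right) = -1986832498500$)
$\frac{1}{B + \frac{1}{f + V}} = \frac{1}{-1986832498500 + \frac{1}{\frac{1996124077481}{1242521490730} + 8733813}} = \frac{1}{-1986832498500 + \frac{1}{\frac{10851952344641130971}{1242521490730}}} = \frac{1}{-1986832498500 + \frac{1242521490730}{10851952344641130971}} = \frac{1}{- \frac{21561011590506271331735139552770}{10851952344641130971}} = - \frac{10851952344641130971}{21561011590506271331735139552770}$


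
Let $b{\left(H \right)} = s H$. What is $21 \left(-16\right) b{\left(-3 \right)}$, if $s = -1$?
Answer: $-1008$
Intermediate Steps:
$b{\left(H \right)} = - H$
$21 \left(-16\right) b{\left(-3 \right)} = 21 \left(-16\right) \left(\left(-1\right) \left(-3\right)\right) = \left(-336\right) 3 = -1008$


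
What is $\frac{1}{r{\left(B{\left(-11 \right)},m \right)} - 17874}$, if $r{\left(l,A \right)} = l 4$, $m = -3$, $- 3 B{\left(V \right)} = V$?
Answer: $- \frac{3}{53578} \approx -5.5993 \cdot 10^{-5}$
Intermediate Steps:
$B{\left(V \right)} = - \frac{V}{3}$
$r{\left(l,A \right)} = 4 l$
$\frac{1}{r{\left(B{\left(-11 \right)},m \right)} - 17874} = \frac{1}{4 \left(\left(- \frac{1}{3}\right) \left(-11\right)\right) - 17874} = \frac{1}{4 \cdot \frac{11}{3} - 17874} = \frac{1}{\frac{44}{3} - 17874} = \frac{1}{- \frac{53578}{3}} = - \frac{3}{53578}$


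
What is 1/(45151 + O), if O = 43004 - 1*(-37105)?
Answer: 1/125260 ≈ 7.9834e-6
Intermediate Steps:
O = 80109 (O = 43004 + 37105 = 80109)
1/(45151 + O) = 1/(45151 + 80109) = 1/125260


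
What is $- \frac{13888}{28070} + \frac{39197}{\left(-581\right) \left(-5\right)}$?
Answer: $\frac{3028329}{232981} \approx 12.998$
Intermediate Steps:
$- \frac{13888}{28070} + \frac{39197}{\left(-581\right) \left(-5\right)} = \left(-13888\right) \frac{1}{28070} + \frac{39197}{2905} = - \frac{992}{2005} + 39197 \cdot \frac{1}{2905} = - \frac{992}{2005} + \frac{39197}{2905} = \frac{3028329}{232981}$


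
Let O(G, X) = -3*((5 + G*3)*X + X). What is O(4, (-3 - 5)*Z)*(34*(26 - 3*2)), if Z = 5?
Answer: 1468800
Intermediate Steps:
O(G, X) = -3*X - 3*X*(5 + 3*G) (O(G, X) = -3*((5 + 3*G)*X + X) = -3*(X*(5 + 3*G) + X) = -3*(X + X*(5 + 3*G)) = -3*X - 3*X*(5 + 3*G))
O(4, (-3 - 5)*Z)*(34*(26 - 3*2)) = (-9*(-3 - 5)*5*(2 + 4))*(34*(26 - 3*2)) = (-9*(-8*5)*6)*(34*(26 - 6)) = (-9*(-40)*6)*(34*20) = 2160*680 = 1468800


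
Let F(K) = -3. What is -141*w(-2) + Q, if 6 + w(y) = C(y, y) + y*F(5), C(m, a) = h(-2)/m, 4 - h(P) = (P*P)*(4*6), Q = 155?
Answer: -6331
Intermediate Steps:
h(P) = 4 - 24*P**2 (h(P) = 4 - P*P*4*6 = 4 - P**2*24 = 4 - 24*P**2)
C(m, a) = -92/m (C(m, a) = (4 - 24*(-2)**2)/m = (4 - 24*4)/m = (4 - 96)/m = -92/m)
w(y) = -6 - 92/y - 3*y (w(y) = -6 + (-92/y + y*(-3)) = -6 + (-92/y - 3*y) = -6 - 92/y - 3*y)
-141*w(-2) + Q = -141*(-6 - 92/(-2) - 3*(-2)) + 155 = -141*(-6 - 92*(-1/2) + 6) + 155 = -141*(-6 + 46 + 6) + 155 = -141*46 + 155 = -6486 + 155 = -6331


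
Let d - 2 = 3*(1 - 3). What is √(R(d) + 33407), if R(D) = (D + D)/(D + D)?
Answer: 24*√58 ≈ 182.78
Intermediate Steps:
d = -4 (d = 2 + 3*(1 - 3) = 2 + 3*(-2) = 2 - 6 = -4)
R(D) = 1 (R(D) = (2*D)/((2*D)) = (2*D)*(1/(2*D)) = 1)
√(R(d) + 33407) = √(1 + 33407) = √33408 = 24*√58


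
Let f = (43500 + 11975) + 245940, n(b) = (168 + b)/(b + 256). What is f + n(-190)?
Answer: 904244/3 ≈ 3.0141e+5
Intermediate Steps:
n(b) = (168 + b)/(256 + b)
f = 301415 (f = 55475 + 245940 = 301415)
f + n(-190) = 301415 + (168 - 190)/(256 - 190) = 301415 - 22/66 = 301415 + (1/66)*(-22) = 301415 - ⅓ = 904244/3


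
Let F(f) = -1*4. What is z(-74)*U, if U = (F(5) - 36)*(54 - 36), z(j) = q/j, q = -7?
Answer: -2520/37 ≈ -68.108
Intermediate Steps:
z(j) = -7/j
F(f) = -4
U = -720 (U = (-4 - 36)*(54 - 36) = -40*18 = -720)
z(-74)*U = -7/(-74)*(-720) = -7*(-1/74)*(-720) = (7/74)*(-720) = -2520/37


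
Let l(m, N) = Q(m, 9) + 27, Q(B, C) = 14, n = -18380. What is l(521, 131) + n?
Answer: -18339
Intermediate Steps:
l(m, N) = 41 (l(m, N) = 14 + 27 = 41)
l(521, 131) + n = 41 - 18380 = -18339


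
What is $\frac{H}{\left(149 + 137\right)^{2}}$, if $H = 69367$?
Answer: $\frac{69367}{81796} \approx 0.84805$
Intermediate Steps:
$\frac{H}{\left(149 + 137\right)^{2}} = \frac{69367}{\left(149 + 137\right)^{2}} = \frac{69367}{286^{2}} = \frac{69367}{81796}$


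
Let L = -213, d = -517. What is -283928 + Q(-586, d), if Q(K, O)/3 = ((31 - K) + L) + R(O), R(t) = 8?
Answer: -282692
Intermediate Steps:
Q(K, O) = -522 - 3*K (Q(K, O) = 3*(((31 - K) - 213) + 8) = 3*((-182 - K) + 8) = 3*(-174 - K) = -522 - 3*K)
-283928 + Q(-586, d) = -283928 + (-522 - 3*(-586)) = -283928 + (-522 + 1758) = -283928 + 1236 = -282692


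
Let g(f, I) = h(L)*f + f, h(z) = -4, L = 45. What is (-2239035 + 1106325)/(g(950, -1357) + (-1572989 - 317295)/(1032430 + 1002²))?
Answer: 576672289035/1451431796 ≈ 397.31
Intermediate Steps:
g(f, I) = -3*f (g(f, I) = -4*f + f = -3*f)
(-2239035 + 1106325)/(g(950, -1357) + (-1572989 - 317295)/(1032430 + 1002²)) = (-2239035 + 1106325)/(-3*950 + (-1572989 - 317295)/(1032430 + 1002²)) = -1132710/(-2850 - 1890284/(1032430 + 1004004)) = -1132710/(-2850 - 1890284/2036434) = -1132710/(-2850 - 1890284*1/2036434) = -1132710/(-2850 - 945142/1018217) = -1132710/(-2902863592/1018217) = -1132710*(-1018217/2902863592) = 576672289035/1451431796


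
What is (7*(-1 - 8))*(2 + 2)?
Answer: -252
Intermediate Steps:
(7*(-1 - 8))*(2 + 2) = (7*(-9))*4 = -63*4 = -252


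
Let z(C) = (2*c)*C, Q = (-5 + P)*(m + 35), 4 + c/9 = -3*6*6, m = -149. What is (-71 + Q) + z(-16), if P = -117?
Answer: 46093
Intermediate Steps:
c = -1008 (c = -36 + 9*(-3*6*6) = -36 + 9*(-18*6) = -36 + 9*(-108) = -36 - 972 = -1008)
Q = 13908 (Q = (-5 - 117)*(-149 + 35) = -122*(-114) = 13908)
z(C) = -2016*C (z(C) = (2*(-1008))*C = -2016*C)
(-71 + Q) + z(-16) = (-71 + 13908) - 2016*(-16) = 13837 + 32256 = 46093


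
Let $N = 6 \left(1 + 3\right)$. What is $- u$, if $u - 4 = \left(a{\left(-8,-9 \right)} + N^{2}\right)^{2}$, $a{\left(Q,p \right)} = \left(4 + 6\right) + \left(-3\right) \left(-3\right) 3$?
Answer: $-375773$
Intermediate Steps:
$a{\left(Q,p \right)} = 37$ ($a{\left(Q,p \right)} = 10 + 9 \cdot 3 = 10 + 27 = 37$)
$N = 24$ ($N = 6 \cdot 4 = 24$)
$u = 375773$ ($u = 4 + \left(37 + 24^{2}\right)^{2} = 4 + \left(37 + 576\right)^{2} = 4 + 613^{2} = 4 + 375769 = 375773$)
$- u = \left(-1\right) 375773 = -375773$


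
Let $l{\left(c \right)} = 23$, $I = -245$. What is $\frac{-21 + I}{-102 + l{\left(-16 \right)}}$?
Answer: $\frac{266}{79} \approx 3.3671$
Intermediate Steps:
$\frac{-21 + I}{-102 + l{\left(-16 \right)}} = \frac{-21 - 245}{-102 + 23} = - \frac{266}{-79} = \left(-266\right) \left(- \frac{1}{79}\right) = \frac{266}{79}$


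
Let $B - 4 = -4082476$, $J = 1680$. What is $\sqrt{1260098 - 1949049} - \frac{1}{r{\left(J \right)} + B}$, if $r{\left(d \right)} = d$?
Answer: $\frac{1}{4080792} + i \sqrt{688951} \approx 2.4505 \cdot 10^{-7} + 830.03 i$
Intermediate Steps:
$B = -4082472$ ($B = 4 - 4082476 = -4082472$)
$\sqrt{1260098 - 1949049} - \frac{1}{r{\left(J \right)} + B} = \sqrt{1260098 - 1949049} - \frac{1}{1680 - 4082472} = \sqrt{-688951} - \frac{1}{-4080792} = i \sqrt{688951} - - \frac{1}{4080792} = i \sqrt{688951} + \frac{1}{4080792} = \frac{1}{4080792} + i \sqrt{688951}$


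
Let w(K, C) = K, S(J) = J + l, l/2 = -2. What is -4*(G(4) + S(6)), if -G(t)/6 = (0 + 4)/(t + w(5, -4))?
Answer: 8/3 ≈ 2.6667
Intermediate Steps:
l = -4 (l = 2*(-2) = -4)
S(J) = -4 + J (S(J) = J - 4 = -4 + J)
G(t) = -24/(5 + t) (G(t) = -6*(0 + 4)/(t + 5) = -24/(5 + t))
-4*(G(4) + S(6)) = -4*(-24/(5 + 4) + (-4 + 6)) = -4*(-24/9 + 2) = -4*(-24*⅑ + 2) = -4*(-8/3 + 2) = -4*(-⅔) = 8/3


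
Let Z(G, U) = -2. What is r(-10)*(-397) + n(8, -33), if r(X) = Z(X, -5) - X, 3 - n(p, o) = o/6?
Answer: -6335/2 ≈ -3167.5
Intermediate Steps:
n(p, o) = 3 - o/6
r(X) = -2 - X
r(-10)*(-397) + n(8, -33) = (-2 - 1*(-10))*(-397) + (3 - 1/6*(-33)) = (-2 + 10)*(-397) + (3 + 11/2) = 8*(-397) + 17/2 = -3176 + 17/2 = -6335/2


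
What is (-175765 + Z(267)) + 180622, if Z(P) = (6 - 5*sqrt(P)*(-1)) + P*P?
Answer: 76152 + 5*sqrt(267) ≈ 76234.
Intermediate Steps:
Z(P) = 6 + P**2 + 5*sqrt(P) (Z(P) = (6 + 5*sqrt(P)) + P**2 = 6 + P**2 + 5*sqrt(P))
(-175765 + Z(267)) + 180622 = (-175765 + (6 + 267**2 + 5*sqrt(267))) + 180622 = (-175765 + (6 + 71289 + 5*sqrt(267))) + 180622 = (-175765 + (71295 + 5*sqrt(267))) + 180622 = (-104470 + 5*sqrt(267)) + 180622 = 76152 + 5*sqrt(267)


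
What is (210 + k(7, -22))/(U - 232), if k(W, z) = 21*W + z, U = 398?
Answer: 335/166 ≈ 2.0181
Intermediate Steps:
k(W, z) = z + 21*W
(210 + k(7, -22))/(U - 232) = (210 + (-22 + 21*7))/(398 - 232) = (210 + (-22 + 147))/166 = (210 + 125)*(1/166) = 335*(1/166) = 335/166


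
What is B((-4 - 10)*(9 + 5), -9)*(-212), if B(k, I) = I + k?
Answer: 43460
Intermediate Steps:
B((-4 - 10)*(9 + 5), -9)*(-212) = (-9 + (-4 - 10)*(9 + 5))*(-212) = (-9 - 14*14)*(-212) = (-9 - 196)*(-212) = -205*(-212) = 43460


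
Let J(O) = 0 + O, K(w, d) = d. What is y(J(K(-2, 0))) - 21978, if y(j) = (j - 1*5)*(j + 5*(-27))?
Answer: -21303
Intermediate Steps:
J(O) = O
y(j) = (-135 + j)*(-5 + j) (y(j) = (j - 5)*(j - 135) = (-5 + j)*(-135 + j) = (-135 + j)*(-5 + j))
y(J(K(-2, 0))) - 21978 = (675 + 0² - 140*0) - 21978 = (675 + 0 + 0) - 21978 = 675 - 21978 = -21303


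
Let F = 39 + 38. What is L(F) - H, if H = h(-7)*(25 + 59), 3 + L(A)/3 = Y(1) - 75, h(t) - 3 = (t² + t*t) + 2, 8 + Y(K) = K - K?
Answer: -8910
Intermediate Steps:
Y(K) = -8 (Y(K) = -8 + (K - K) = -8 + 0 = -8)
F = 77
h(t) = 5 + 2*t² (h(t) = 3 + ((t² + t*t) + 2) = 3 + ((t² + t²) + 2) = 3 + (2*t² + 2) = 3 + (2 + 2*t²) = 5 + 2*t²)
L(A) = -258 (L(A) = -9 + 3*(-8 - 75) = -9 + 3*(-83) = -9 - 249 = -258)
H = 8652 (H = (5 + 2*(-7)²)*(25 + 59) = (5 + 2*49)*84 = (5 + 98)*84 = 103*84 = 8652)
L(F) - H = -258 - 1*8652 = -258 - 8652 = -8910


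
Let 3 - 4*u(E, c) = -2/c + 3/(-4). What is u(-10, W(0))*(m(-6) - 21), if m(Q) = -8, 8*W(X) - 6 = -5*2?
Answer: 29/16 ≈ 1.8125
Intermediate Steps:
W(X) = -1/2 (W(X) = 3/4 + (-5*2)/8 = 3/4 + (1/8)*(-10) = 3/4 - 5/4 = -1/2)
u(E, c) = 15/16 + 1/(2*c) (u(E, c) = 3/4 - (-2/c + 3/(-4))/4 = 3/4 - (-2/c + 3*(-1/4))/4 = 3/4 - (-2/c - 3/4)/4 = 3/4 - (-3/4 - 2/c)/4 = 3/4 + (3/16 + 1/(2*c)) = 15/16 + 1/(2*c))
u(-10, W(0))*(m(-6) - 21) = ((8 + 15*(-1/2))/(16*(-1/2)))*(-8 - 21) = ((1/16)*(-2)*(8 - 15/2))*(-29) = ((1/16)*(-2)*(1/2))*(-29) = -1/16*(-29) = 29/16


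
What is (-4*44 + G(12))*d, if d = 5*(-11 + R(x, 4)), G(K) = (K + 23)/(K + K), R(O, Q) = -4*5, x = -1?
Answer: 649295/24 ≈ 27054.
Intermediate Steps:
R(O, Q) = -20
G(K) = (23 + K)/(2*K) (G(K) = (23 + K)/((2*K)) = (23 + K)*(1/(2*K)) = (23 + K)/(2*K))
d = -155 (d = 5*(-11 - 20) = 5*(-31) = -155)
(-4*44 + G(12))*d = (-4*44 + (½)*(23 + 12)/12)*(-155) = (-176 + (½)*(1/12)*35)*(-155) = (-176 + 35/24)*(-155) = -4189/24*(-155) = 649295/24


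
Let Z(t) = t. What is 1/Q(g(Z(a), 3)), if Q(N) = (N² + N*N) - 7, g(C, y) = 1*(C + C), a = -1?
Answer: 1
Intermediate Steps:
g(C, y) = 2*C (g(C, y) = 1*(2*C) = 2*C)
Q(N) = -7 + 2*N² (Q(N) = (N² + N²) - 7 = 2*N² - 7 = -7 + 2*N²)
1/Q(g(Z(a), 3)) = 1/(-7 + 2*(2*(-1))²) = 1/(-7 + 2*(-2)²) = 1/(-7 + 2*4) = 1/(-7 + 8) = 1/1 = 1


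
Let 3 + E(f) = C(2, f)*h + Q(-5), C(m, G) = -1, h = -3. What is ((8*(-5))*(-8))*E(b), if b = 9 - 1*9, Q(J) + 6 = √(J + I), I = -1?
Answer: -1920 + 320*I*√6 ≈ -1920.0 + 783.84*I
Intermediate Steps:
Q(J) = -6 + √(-1 + J) (Q(J) = -6 + √(J - 1) = -6 + √(-1 + J))
b = 0 (b = 9 - 9 = 0)
E(f) = -6 + I*√6 (E(f) = -3 + (-1*(-3) + (-6 + √(-1 - 5))) = -3 + (3 + (-6 + √(-6))) = -3 + (3 + (-6 + I*√6)) = -3 + (-3 + I*√6) = -6 + I*√6)
((8*(-5))*(-8))*E(b) = ((8*(-5))*(-8))*(-6 + I*√6) = (-40*(-8))*(-6 + I*√6) = 320*(-6 + I*√6) = -1920 + 320*I*√6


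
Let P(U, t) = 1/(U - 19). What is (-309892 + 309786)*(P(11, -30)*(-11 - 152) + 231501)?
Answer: -98165063/4 ≈ -2.4541e+7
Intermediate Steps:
P(U, t) = 1/(-19 + U)
(-309892 + 309786)*(P(11, -30)*(-11 - 152) + 231501) = (-309892 + 309786)*((-11 - 152)/(-19 + 11) + 231501) = -106*(-163/(-8) + 231501) = -106*(-⅛*(-163) + 231501) = -106*(163/8 + 231501) = -106*1852171/8 = -98165063/4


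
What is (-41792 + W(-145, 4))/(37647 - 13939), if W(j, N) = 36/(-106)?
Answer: -1107497/628262 ≈ -1.7628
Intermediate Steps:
W(j, N) = -18/53 (W(j, N) = 36*(-1/106) = -18/53)
(-41792 + W(-145, 4))/(37647 - 13939) = (-41792 - 18/53)/(37647 - 13939) = -2214994/53/23708 = -2214994/53*1/23708 = -1107497/628262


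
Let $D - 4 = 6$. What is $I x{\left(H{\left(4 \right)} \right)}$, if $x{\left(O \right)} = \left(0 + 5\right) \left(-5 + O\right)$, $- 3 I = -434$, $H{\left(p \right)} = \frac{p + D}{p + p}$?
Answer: $- \frac{14105}{6} \approx -2350.8$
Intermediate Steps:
$D = 10$ ($D = 4 + 6 = 10$)
$H{\left(p \right)} = \frac{10 + p}{2 p}$ ($H{\left(p \right)} = \frac{p + 10}{p + p} = \frac{10 + p}{2 p}$)
$I = \frac{434}{3}$ ($I = \left(- \frac{1}{3}\right) \left(-434\right) = \frac{434}{3} \approx 144.67$)
$x{\left(O \right)} = -25 + 5 O$ ($x{\left(O \right)} = 5 \left(-5 + O\right) = -25 + 5 O$)
$I x{\left(H{\left(4 \right)} \right)} = \frac{434 \left(-25 + 5 \frac{10 + 4}{2 \cdot 4}\right)}{3} = \frac{434 \left(-25 + 5 \cdot \frac{1}{2} \cdot \frac{1}{4} \cdot 14\right)}{3} = \frac{434 \left(-25 + 5 \cdot \frac{7}{4}\right)}{3} = \frac{434 \left(-25 + \frac{35}{4}\right)}{3} = \frac{434}{3} \left(- \frac{65}{4}\right) = - \frac{14105}{6}$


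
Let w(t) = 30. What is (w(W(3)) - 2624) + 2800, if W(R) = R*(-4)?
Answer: 206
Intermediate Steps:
W(R) = -4*R
(w(W(3)) - 2624) + 2800 = (30 - 2624) + 2800 = -2594 + 2800 = 206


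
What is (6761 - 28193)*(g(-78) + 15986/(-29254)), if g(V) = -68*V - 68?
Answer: -1641240677928/14627 ≈ -1.1221e+8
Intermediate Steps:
g(V) = -68 - 68*V
(6761 - 28193)*(g(-78) + 15986/(-29254)) = (6761 - 28193)*((-68 - 68*(-78)) + 15986/(-29254)) = -21432*((-68 + 5304) + 15986*(-1/29254)) = -21432*(5236 - 7993/14627) = -21432*76578979/14627 = -1641240677928/14627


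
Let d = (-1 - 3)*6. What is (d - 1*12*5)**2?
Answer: 7056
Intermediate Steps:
d = -24 (d = -4*6 = -24)
(d - 1*12*5)**2 = (-24 - 1*12*5)**2 = (-24 - 12*5)**2 = (-24 - 60)**2 = (-84)**2 = 7056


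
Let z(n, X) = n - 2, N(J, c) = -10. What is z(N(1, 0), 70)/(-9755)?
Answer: 12/9755 ≈ 0.0012301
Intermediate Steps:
z(n, X) = -2 + n
z(N(1, 0), 70)/(-9755) = (-2 - 10)/(-9755) = -12*(-1/9755) = 12/9755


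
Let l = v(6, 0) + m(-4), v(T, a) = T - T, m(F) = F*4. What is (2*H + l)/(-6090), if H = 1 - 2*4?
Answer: 1/203 ≈ 0.0049261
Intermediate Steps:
m(F) = 4*F
v(T, a) = 0
H = -7 (H = 1 - 8 = -7)
l = -16 (l = 0 + 4*(-4) = 0 - 16 = -16)
(2*H + l)/(-6090) = (2*(-7) - 16)/(-6090) = (-14 - 16)*(-1/6090) = -30*(-1/6090) = 1/203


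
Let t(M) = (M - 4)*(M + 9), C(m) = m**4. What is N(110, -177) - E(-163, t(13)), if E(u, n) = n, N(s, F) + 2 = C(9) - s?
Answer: 6251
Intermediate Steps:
t(M) = (-4 + M)*(9 + M)
N(s, F) = 6559 - s (N(s, F) = -2 + (9**4 - s) = -2 + (6561 - s) = 6559 - s)
N(110, -177) - E(-163, t(13)) = (6559 - 1*110) - (-36 + 13**2 + 5*13) = (6559 - 110) - (-36 + 169 + 65) = 6449 - 1*198 = 6449 - 198 = 6251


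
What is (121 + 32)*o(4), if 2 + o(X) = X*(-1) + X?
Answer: -306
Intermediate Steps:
o(X) = -2 (o(X) = -2 + (X*(-1) + X) = -2 + (-X + X) = -2 + 0 = -2)
(121 + 32)*o(4) = (121 + 32)*(-2) = 153*(-2) = -306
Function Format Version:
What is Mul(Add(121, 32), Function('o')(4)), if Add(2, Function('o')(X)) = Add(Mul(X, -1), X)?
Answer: -306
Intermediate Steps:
Function('o')(X) = -2 (Function('o')(X) = Add(-2, Add(Mul(X, -1), X)) = Add(-2, Add(Mul(-1, X), X)) = Add(-2, 0) = -2)
Mul(Add(121, 32), Function('o')(4)) = Mul(Add(121, 32), -2) = Mul(153, -2) = -306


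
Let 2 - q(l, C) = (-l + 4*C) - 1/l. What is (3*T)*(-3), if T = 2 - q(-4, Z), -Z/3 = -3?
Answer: -1449/4 ≈ -362.25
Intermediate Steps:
Z = 9 (Z = -3*(-3) = 9)
q(l, C) = 2 + l + 1/l - 4*C (q(l, C) = 2 - ((-l + 4*C) - 1/l) = 2 - (-l - 1/l + 4*C) = 2 + (l + 1/l - 4*C) = 2 + l + 1/l - 4*C)
T = 161/4 (T = 2 - (2 - 4 + 1/(-4) - 4*9) = 2 - (2 - 4 - ¼ - 36) = 2 - 1*(-153/4) = 2 + 153/4 = 161/4 ≈ 40.250)
(3*T)*(-3) = (3*(161/4))*(-3) = (483/4)*(-3) = -1449/4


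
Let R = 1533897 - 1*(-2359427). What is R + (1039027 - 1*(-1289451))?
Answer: 6221802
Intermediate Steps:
R = 3893324 (R = 1533897 + 2359427 = 3893324)
R + (1039027 - 1*(-1289451)) = 3893324 + (1039027 - 1*(-1289451)) = 3893324 + (1039027 + 1289451) = 3893324 + 2328478 = 6221802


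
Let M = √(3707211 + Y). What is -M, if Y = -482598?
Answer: -√3224613 ≈ -1795.7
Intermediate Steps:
M = √3224613 (M = √(3707211 - 482598) = √3224613 ≈ 1795.7)
-M = -√3224613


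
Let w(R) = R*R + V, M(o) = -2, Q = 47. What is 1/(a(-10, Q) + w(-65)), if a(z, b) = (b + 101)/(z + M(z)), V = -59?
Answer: 3/12461 ≈ 0.00024075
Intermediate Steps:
a(z, b) = (101 + b)/(-2 + z) (a(z, b) = (b + 101)/(z - 2) = (101 + b)/(-2 + z))
w(R) = -59 + R**2 (w(R) = R*R - 59 = R**2 - 59 = -59 + R**2)
1/(a(-10, Q) + w(-65)) = 1/((101 + 47)/(-2 - 10) + (-59 + (-65)**2)) = 1/(148/(-12) + (-59 + 4225)) = 1/(-1/12*148 + 4166) = 1/(-37/3 + 4166) = 1/(12461/3) = 3/12461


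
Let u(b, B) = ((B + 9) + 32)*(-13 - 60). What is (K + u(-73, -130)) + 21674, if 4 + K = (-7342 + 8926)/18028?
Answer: 126949065/4507 ≈ 28167.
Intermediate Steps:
u(b, B) = -2993 - 73*B (u(b, B) = ((9 + B) + 32)*(-73) = (41 + B)*(-73) = -2993 - 73*B)
K = -17632/4507 (K = -4 + (-7342 + 8926)/18028 = -4 + 1584*(1/18028) = -4 + 396/4507 = -17632/4507 ≈ -3.9121)
(K + u(-73, -130)) + 21674 = (-17632/4507 + (-2993 - 73*(-130))) + 21674 = (-17632/4507 + (-2993 + 9490)) + 21674 = (-17632/4507 + 6497) + 21674 = 29264347/4507 + 21674 = 126949065/4507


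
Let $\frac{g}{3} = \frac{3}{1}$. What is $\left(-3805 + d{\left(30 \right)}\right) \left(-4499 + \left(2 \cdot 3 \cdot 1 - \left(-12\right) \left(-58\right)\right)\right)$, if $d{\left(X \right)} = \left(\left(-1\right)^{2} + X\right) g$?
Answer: $18296414$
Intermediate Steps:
$g = 9$ ($g = 3 \cdot \frac{3}{1} = 3 \cdot 3 \cdot 1 = 3 \cdot 3 = 9$)
$d{\left(X \right)} = 9 + 9 X$ ($d{\left(X \right)} = \left(\left(-1\right)^{2} + X\right) 9 = \left(1 + X\right) 9 = 9 + 9 X$)
$\left(-3805 + d{\left(30 \right)}\right) \left(-4499 + \left(2 \cdot 3 \cdot 1 - \left(-12\right) \left(-58\right)\right)\right) = \left(-3805 + \left(9 + 9 \cdot 30\right)\right) \left(-4499 + \left(2 \cdot 3 \cdot 1 - \left(-12\right) \left(-58\right)\right)\right) = \left(-3805 + \left(9 + 270\right)\right) \left(-4499 + \left(6 \cdot 1 - 696\right)\right) = \left(-3805 + 279\right) \left(-4499 + \left(6 - 696\right)\right) = - 3526 \left(-4499 - 690\right) = \left(-3526\right) \left(-5189\right) = 18296414$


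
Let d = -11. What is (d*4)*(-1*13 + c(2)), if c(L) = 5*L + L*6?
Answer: -396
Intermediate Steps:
c(L) = 11*L (c(L) = 5*L + 6*L = 11*L)
(d*4)*(-1*13 + c(2)) = (-11*4)*(-1*13 + 11*2) = -44*(-13 + 22) = -44*9 = -396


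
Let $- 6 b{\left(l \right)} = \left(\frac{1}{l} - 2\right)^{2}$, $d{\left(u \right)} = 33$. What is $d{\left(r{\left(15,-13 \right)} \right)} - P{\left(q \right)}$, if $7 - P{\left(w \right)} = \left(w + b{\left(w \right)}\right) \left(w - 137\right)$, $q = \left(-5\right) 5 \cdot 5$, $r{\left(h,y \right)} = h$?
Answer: $\frac{1544628131}{46875} \approx 32952.0$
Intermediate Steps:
$q = -125$ ($q = \left(-25\right) 5 = -125$)
$b{\left(l \right)} = - \frac{\left(-2 + \frac{1}{l}\right)^{2}}{6}$ ($b{\left(l \right)} = - \frac{\left(\frac{1}{l} - 2\right)^{2}}{6} = - \frac{\left(-2 + \frac{1}{l}\right)^{2}}{6}$)
$P{\left(w \right)} = 7 - \left(-137 + w\right) \left(w - \frac{\left(-1 + 2 w\right)^{2}}{6 w^{2}}\right)$ ($P{\left(w \right)} = 7 - \left(w - \frac{\left(-1 + 2 w\right)^{2}}{6 w^{2}}\right) \left(w - 137\right) = 7 - \left(w - \frac{\left(-1 + 2 w\right)^{2}}{6 w^{2}}\right) \left(-137 + w\right) = 7 - \left(-137 + w\right) \left(w - \frac{\left(-1 + 2 w\right)^{2}}{6 w^{2}}\right)$)
$d{\left(r{\left(15,-13 \right)} \right)} - P{\left(q \right)} = 33 - \left(-85 - \left(-125\right)^{2} - \frac{137}{6 \cdot 15625} + \frac{183}{2 \left(-125\right)} + \frac{413}{3} \left(-125\right)\right) = 33 - \left(-85 - 15625 - \frac{137}{93750} + \frac{183}{2} \left(- \frac{1}{125}\right) - \frac{51625}{3}\right) = 33 - \left(-85 - 15625 - \frac{137}{93750} - \frac{183}{250} - \frac{51625}{3}\right) = 33 - - \frac{1543081256}{46875} = 33 + \frac{1543081256}{46875} = \frac{1544628131}{46875}$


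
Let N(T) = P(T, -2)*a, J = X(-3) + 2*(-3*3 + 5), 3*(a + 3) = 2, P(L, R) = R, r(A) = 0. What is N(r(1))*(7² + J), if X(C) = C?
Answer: 532/3 ≈ 177.33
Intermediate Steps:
a = -7/3 (a = -3 + (⅓)*2 = -3 + ⅔ = -7/3 ≈ -2.3333)
J = -11 (J = -3 + 2*(-3*3 + 5) = -3 + 2*(-9 + 5) = -3 + 2*(-4) = -3 - 8 = -11)
N(T) = 14/3 (N(T) = -2*(-7/3) = 14/3)
N(r(1))*(7² + J) = 14*(7² - 11)/3 = 14*(49 - 11)/3 = (14/3)*38 = 532/3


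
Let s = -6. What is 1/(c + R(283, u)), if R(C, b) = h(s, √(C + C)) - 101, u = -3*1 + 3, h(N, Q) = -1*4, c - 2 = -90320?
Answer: -1/90423 ≈ -1.1059e-5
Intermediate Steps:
c = -90318 (c = 2 - 90320 = -90318)
h(N, Q) = -4
u = 0 (u = -3 + 3 = 0)
R(C, b) = -105 (R(C, b) = -4 - 101 = -105)
1/(c + R(283, u)) = 1/(-90318 - 105) = 1/(-90423) = -1/90423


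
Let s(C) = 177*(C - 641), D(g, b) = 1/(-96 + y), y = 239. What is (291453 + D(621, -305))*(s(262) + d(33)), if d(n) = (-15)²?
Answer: -253317546840/13 ≈ -1.9486e+10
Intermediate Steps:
D(g, b) = 1/143 (D(g, b) = 1/(-96 + 239) = 1/143)
d(n) = 225
s(C) = -113457 + 177*C (s(C) = 177*(-641 + C) = -113457 + 177*C)
(291453 + D(621, -305))*(s(262) + d(33)) = (291453 + 1/143)*((-113457 + 177*262) + 225) = 41677780*((-113457 + 46374) + 225)/143 = 41677780*(-67083 + 225)/143 = (41677780/143)*(-66858) = -253317546840/13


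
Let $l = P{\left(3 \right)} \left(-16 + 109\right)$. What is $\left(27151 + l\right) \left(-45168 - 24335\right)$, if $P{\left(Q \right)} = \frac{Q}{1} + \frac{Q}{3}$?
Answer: $-1912931069$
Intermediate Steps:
$P{\left(Q \right)} = \frac{4 Q}{3}$ ($P{\left(Q \right)} = Q 1 + Q \frac{1}{3} = Q + \frac{Q}{3} = \frac{4 Q}{3}$)
$l = 372$ ($l = \frac{4}{3} \cdot 3 \left(-16 + 109\right) = 4 \cdot 93 = 372$)
$\left(27151 + l\right) \left(-45168 - 24335\right) = \left(27151 + 372\right) \left(-45168 - 24335\right) = 27523 \left(-69503\right) = -1912931069$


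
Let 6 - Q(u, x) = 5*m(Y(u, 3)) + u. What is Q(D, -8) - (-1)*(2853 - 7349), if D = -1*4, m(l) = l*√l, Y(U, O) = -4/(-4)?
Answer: -4491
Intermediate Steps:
Y(U, O) = 1 (Y(U, O) = -4*(-¼) = 1)
m(l) = l^(3/2)
D = -4
Q(u, x) = 1 - u (Q(u, x) = 6 - (5*1^(3/2) + u) = 6 - (5*1 + u) = 6 - (5 + u) = 6 + (-5 - u) = 1 - u)
Q(D, -8) - (-1)*(2853 - 7349) = (1 - 1*(-4)) - (-1)*(2853 - 7349) = (1 + 4) - (-1)*(-4496) = 5 - 1*4496 = 5 - 4496 = -4491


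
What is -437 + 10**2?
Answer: -337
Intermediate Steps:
-437 + 10**2 = -437 + 100 = -337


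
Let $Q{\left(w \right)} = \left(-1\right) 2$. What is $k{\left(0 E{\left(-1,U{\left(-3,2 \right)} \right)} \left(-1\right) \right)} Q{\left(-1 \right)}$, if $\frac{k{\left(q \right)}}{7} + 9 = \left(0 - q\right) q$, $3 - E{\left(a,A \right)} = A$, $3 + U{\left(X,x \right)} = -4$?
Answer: $126$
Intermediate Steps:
$U{\left(X,x \right)} = -7$ ($U{\left(X,x \right)} = -3 - 4 = -7$)
$E{\left(a,A \right)} = 3 - A$
$Q{\left(w \right)} = -2$
$k{\left(q \right)} = -63 - 7 q^{2}$ ($k{\left(q \right)} = -63 + 7 \left(0 - q\right) q = -63 + 7 - q q = -63 + 7 \left(- q^{2}\right) = -63 - 7 q^{2}$)
$k{\left(0 E{\left(-1,U{\left(-3,2 \right)} \right)} \left(-1\right) \right)} Q{\left(-1 \right)} = \left(-63 - 7 \left(0 \left(3 - -7\right) \left(-1\right)\right)^{2}\right) \left(-2\right) = \left(-63 - 7 \left(0 \left(3 + 7\right) \left(-1\right)\right)^{2}\right) \left(-2\right) = \left(-63 - 7 \left(0 \cdot 10 \left(-1\right)\right)^{2}\right) \left(-2\right) = \left(-63 - 7 \left(0 \left(-1\right)\right)^{2}\right) \left(-2\right) = \left(-63 - 7 \cdot 0^{2}\right) \left(-2\right) = \left(-63 - 0\right) \left(-2\right) = \left(-63 + 0\right) \left(-2\right) = \left(-63\right) \left(-2\right) = 126$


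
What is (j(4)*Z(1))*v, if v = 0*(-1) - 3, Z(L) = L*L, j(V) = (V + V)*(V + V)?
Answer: -192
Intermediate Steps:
j(V) = 4*V² (j(V) = (2*V)*(2*V) = 4*V²)
Z(L) = L²
v = -3 (v = 0 - 3 = -3)
(j(4)*Z(1))*v = ((4*4²)*1²)*(-3) = ((4*16)*1)*(-3) = (64*1)*(-3) = 64*(-3) = -192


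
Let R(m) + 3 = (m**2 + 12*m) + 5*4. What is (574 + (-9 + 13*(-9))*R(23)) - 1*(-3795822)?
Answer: 3692824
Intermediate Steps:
R(m) = 17 + m**2 + 12*m (R(m) = -3 + ((m**2 + 12*m) + 5*4) = -3 + ((m**2 + 12*m) + 20) = -3 + (20 + m**2 + 12*m) = 17 + m**2 + 12*m)
(574 + (-9 + 13*(-9))*R(23)) - 1*(-3795822) = (574 + (-9 + 13*(-9))*(17 + 23**2 + 12*23)) - 1*(-3795822) = (574 + (-9 - 117)*(17 + 529 + 276)) + 3795822 = (574 - 126*822) + 3795822 = (574 - 103572) + 3795822 = -102998 + 3795822 = 3692824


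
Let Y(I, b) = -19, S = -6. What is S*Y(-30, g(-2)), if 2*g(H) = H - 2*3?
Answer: 114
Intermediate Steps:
g(H) = -3 + H/2 (g(H) = (H - 2*3)/2 = (H - 6)/2 = (-6 + H)/2 = -3 + H/2)
S*Y(-30, g(-2)) = -6*(-19) = 114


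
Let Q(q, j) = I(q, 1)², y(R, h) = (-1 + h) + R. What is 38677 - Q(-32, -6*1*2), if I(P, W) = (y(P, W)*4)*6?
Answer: -551147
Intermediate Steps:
y(R, h) = -1 + R + h
I(P, W) = -24 + 24*P + 24*W (I(P, W) = ((-1 + P + W)*4)*6 = (-4 + 4*P + 4*W)*6 = -24 + 24*P + 24*W)
Q(q, j) = 576*q² (Q(q, j) = (-24 + 24*q + 24*1)² = (-24 + 24*q + 24)² = (24*q)² = 576*q²)
38677 - Q(-32, -6*1*2) = 38677 - 576*(-32)² = 38677 - 576*1024 = 38677 - 1*589824 = 38677 - 589824 = -551147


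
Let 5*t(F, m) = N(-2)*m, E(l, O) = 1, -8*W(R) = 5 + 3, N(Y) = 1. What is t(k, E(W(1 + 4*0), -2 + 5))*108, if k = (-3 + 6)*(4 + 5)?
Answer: 108/5 ≈ 21.600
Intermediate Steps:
W(R) = -1 (W(R) = -(5 + 3)/8 = -1/8*8 = -1)
k = 27 (k = 3*9 = 27)
t(F, m) = m/5 (t(F, m) = (1*m)/5 = m/5)
t(k, E(W(1 + 4*0), -2 + 5))*108 = ((1/5)*1)*108 = (1/5)*108 = 108/5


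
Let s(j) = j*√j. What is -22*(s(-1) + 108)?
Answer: -2376 + 22*I ≈ -2376.0 + 22.0*I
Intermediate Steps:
s(j) = j^(3/2)
-22*(s(-1) + 108) = -22*((-1)^(3/2) + 108) = -22*(-I + 108) = -22*(108 - I) = -2376 + 22*I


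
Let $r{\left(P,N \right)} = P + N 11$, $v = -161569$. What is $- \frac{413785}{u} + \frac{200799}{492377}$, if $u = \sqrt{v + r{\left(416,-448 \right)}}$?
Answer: $\frac{200799}{492377} + \frac{413785 i \sqrt{166081}}{166081} \approx 0.40782 + 1015.3 i$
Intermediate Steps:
$r{\left(P,N \right)} = P + 11 N$
$u = i \sqrt{166081}$ ($u = \sqrt{-161569 + \left(416 + 11 \left(-448\right)\right)} = \sqrt{-161569 + \left(416 - 4928\right)} = \sqrt{-161569 - 4512} = \sqrt{-166081} = i \sqrt{166081} \approx 407.53 i$)
$- \frac{413785}{u} + \frac{200799}{492377} = - \frac{413785}{i \sqrt{166081}} + \frac{200799}{492377} = - 413785 \left(- \frac{i \sqrt{166081}}{166081}\right) + 200799 \cdot \frac{1}{492377} = \frac{413785 i \sqrt{166081}}{166081} + \frac{200799}{492377} = \frac{200799}{492377} + \frac{413785 i \sqrt{166081}}{166081}$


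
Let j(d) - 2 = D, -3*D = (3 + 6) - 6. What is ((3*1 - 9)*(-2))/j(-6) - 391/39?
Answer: 77/39 ≈ 1.9744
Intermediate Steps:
D = -1 (D = -((3 + 6) - 6)/3 = -(9 - 6)/3 = -1/3*3 = -1)
j(d) = 1 (j(d) = 2 - 1 = 1)
((3*1 - 9)*(-2))/j(-6) - 391/39 = ((3*1 - 9)*(-2))/1 - 391/39 = ((3 - 9)*(-2))*1 - 391*1/39 = -6*(-2)*1 - 391/39 = 12*1 - 391/39 = 12 - 391/39 = 77/39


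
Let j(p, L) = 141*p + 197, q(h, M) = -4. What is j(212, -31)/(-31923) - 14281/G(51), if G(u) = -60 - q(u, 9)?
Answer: 454207379/1787688 ≈ 254.08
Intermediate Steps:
j(p, L) = 197 + 141*p
G(u) = -56 (G(u) = -60 - 1*(-4) = -60 + 4 = -56)
j(212, -31)/(-31923) - 14281/G(51) = (197 + 141*212)/(-31923) - 14281/(-56) = (197 + 29892)*(-1/31923) - 14281*(-1/56) = 30089*(-1/31923) + 14281/56 = -30089/31923 + 14281/56 = 454207379/1787688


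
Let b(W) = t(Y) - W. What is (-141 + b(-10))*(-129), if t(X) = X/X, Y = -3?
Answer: 16770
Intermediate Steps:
t(X) = 1
b(W) = 1 - W
(-141 + b(-10))*(-129) = (-141 + (1 - 1*(-10)))*(-129) = (-141 + (1 + 10))*(-129) = (-141 + 11)*(-129) = -130*(-129) = 16770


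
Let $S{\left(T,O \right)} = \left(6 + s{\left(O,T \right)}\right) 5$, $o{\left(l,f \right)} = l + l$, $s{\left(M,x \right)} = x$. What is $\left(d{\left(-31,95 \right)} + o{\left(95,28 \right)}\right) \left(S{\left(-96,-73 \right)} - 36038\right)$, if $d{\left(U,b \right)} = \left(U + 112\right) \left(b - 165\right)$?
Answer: $199954240$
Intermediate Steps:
$o{\left(l,f \right)} = 2 l$
$d{\left(U,b \right)} = \left(-165 + b\right) \left(112 + U\right)$ ($d{\left(U,b \right)} = \left(112 + U\right) \left(-165 + b\right) = \left(-165 + b\right) \left(112 + U\right)$)
$S{\left(T,O \right)} = 30 + 5 T$ ($S{\left(T,O \right)} = \left(6 + T\right) 5 = 30 + 5 T$)
$\left(d{\left(-31,95 \right)} + o{\left(95,28 \right)}\right) \left(S{\left(-96,-73 \right)} - 36038\right) = \left(\left(-18480 - -5115 + 112 \cdot 95 - 2945\right) + 2 \cdot 95\right) \left(\left(30 + 5 \left(-96\right)\right) - 36038\right) = \left(\left(-18480 + 5115 + 10640 - 2945\right) + 190\right) \left(\left(30 - 480\right) - 36038\right) = \left(-5670 + 190\right) \left(-450 - 36038\right) = \left(-5480\right) \left(-36488\right) = 199954240$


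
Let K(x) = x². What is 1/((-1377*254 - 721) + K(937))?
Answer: 1/527490 ≈ 1.8958e-6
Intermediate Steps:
1/((-1377*254 - 721) + K(937)) = 1/((-1377*254 - 721) + 937²) = 1/((-349758 - 721) + 877969) = 1/(-350479 + 877969) = 1/527490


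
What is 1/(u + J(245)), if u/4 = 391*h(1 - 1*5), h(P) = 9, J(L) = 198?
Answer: 1/14274 ≈ 7.0057e-5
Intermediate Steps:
u = 14076 (u = 4*(391*9) = 4*3519 = 14076)
1/(u + J(245)) = 1/(14076 + 198) = 1/14274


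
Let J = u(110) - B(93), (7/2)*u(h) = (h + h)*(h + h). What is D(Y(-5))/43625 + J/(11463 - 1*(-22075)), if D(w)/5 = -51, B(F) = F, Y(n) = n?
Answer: 826926959/2048333350 ≈ 0.40371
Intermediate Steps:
u(h) = 8*h²/7 (u(h) = 2*((h + h)*(h + h))/7 = 2*((2*h)*(2*h))/7 = 2*(4*h²)/7 = 8*h²/7)
D(w) = -255 (D(w) = 5*(-51) = -255)
J = 96149/7 (J = (8/7)*110² - 1*93 = (8/7)*12100 - 93 = 96800/7 - 93 = 96149/7 ≈ 13736.)
D(Y(-5))/43625 + J/(11463 - 1*(-22075)) = -255/43625 + 96149/(7*(11463 - 1*(-22075))) = -255*1/43625 + 96149/(7*(11463 + 22075)) = -51/8725 + (96149/7)/33538 = -51/8725 + (96149/7)*(1/33538) = -51/8725 + 96149/234766 = 826926959/2048333350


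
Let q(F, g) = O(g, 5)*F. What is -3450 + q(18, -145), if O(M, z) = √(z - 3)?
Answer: -3450 + 18*√2 ≈ -3424.5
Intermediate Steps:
O(M, z) = √(-3 + z)
q(F, g) = F*√2 (q(F, g) = √(-3 + 5)*F = √2*F = F*√2)
-3450 + q(18, -145) = -3450 + 18*√2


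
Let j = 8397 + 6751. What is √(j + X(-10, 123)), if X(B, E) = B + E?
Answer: √15261 ≈ 123.54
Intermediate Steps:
j = 15148
√(j + X(-10, 123)) = √(15148 + (-10 + 123)) = √(15148 + 113) = √15261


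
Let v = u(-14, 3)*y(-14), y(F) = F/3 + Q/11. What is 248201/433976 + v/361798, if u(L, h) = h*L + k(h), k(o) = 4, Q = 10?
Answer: 78036829817/136352221368 ≈ 0.57232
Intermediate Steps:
y(F) = 10/11 + F/3 (y(F) = F/3 + 10/11 = 10/11 + F/3)
u(L, h) = 4 + L*h (u(L, h) = h*L + 4 = L*h + 4 = 4 + L*h)
v = 4712/33 (v = (4 - 14*3)*(10/11 + (⅓)*(-14)) = (4 - 42)*(10/11 - 14/3) = -38*(-124/33) = 4712/33 ≈ 142.79)
248201/433976 + v/361798 = 248201/433976 + (4712/33)/361798 = 248201*(1/433976) + (4712/33)*(1/361798) = 248201/433976 + 124/314193 = 78036829817/136352221368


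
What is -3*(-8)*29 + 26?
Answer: 722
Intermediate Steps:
-3*(-8)*29 + 26 = 24*29 + 26 = 696 + 26 = 722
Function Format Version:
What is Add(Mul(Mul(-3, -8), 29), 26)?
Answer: 722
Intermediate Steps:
Add(Mul(Mul(-3, -8), 29), 26) = Add(Mul(24, 29), 26) = Add(696, 26) = 722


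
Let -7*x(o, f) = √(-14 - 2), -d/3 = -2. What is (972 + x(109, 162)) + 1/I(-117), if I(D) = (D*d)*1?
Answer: 682343/702 - 4*I/7 ≈ 972.0 - 0.57143*I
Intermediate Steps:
d = 6 (d = -3*(-2) = 6)
x(o, f) = -4*I/7 (x(o, f) = -√(-14 - 2)/7 = -4*I/7)
I(D) = 6*D (I(D) = (D*6)*1 = (6*D)*1 = 6*D)
(972 + x(109, 162)) + 1/I(-117) = (972 - 4*I/7) + 1/(6*(-117)) = (972 - 4*I/7) + 1/(-702) = (972 - 4*I/7) - 1/702 = 682343/702 - 4*I/7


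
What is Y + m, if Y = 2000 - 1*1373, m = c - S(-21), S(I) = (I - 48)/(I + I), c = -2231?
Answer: -22479/14 ≈ -1605.6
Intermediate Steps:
S(I) = (-48 + I)/(2*I) (S(I) = (-48 + I)/((2*I)) = (-48 + I)*(1/(2*I)) = (-48 + I)/(2*I))
m = -31257/14 (m = -2231 - (-48 - 21)/(2*(-21)) = -2231 - (-1)*(-69)/(2*21) = -2231 - 1*23/14 = -2231 - 23/14 = -31257/14 ≈ -2232.6)
Y = 627 (Y = 2000 - 1373 = 627)
Y + m = 627 - 31257/14 = -22479/14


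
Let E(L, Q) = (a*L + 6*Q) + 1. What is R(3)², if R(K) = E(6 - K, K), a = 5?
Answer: 1156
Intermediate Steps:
E(L, Q) = 1 + 5*L + 6*Q (E(L, Q) = (5*L + 6*Q) + 1 = 1 + 5*L + 6*Q)
R(K) = 31 + K (R(K) = 1 + 5*(6 - K) + 6*K = 1 + (30 - 5*K) + 6*K = 31 + K)
R(3)² = (31 + 3)² = 34² = 1156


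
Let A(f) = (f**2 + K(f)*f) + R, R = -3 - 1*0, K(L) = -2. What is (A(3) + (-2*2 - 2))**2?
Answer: 36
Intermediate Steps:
R = -3 (R = -3 + 0 = -3)
A(f) = -3 + f**2 - 2*f (A(f) = (f**2 - 2*f) - 3 = -3 + f**2 - 2*f)
(A(3) + (-2*2 - 2))**2 = ((-3 + 3**2 - 2*3) + (-2*2 - 2))**2 = ((-3 + 9 - 6) + (-4 - 2))**2 = (0 - 6)**2 = (-6)**2 = 36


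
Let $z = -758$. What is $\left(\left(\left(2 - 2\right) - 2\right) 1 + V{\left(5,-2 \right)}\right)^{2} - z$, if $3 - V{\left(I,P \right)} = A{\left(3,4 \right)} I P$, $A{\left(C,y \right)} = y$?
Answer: $2439$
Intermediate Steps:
$V{\left(I,P \right)} = 3 - 4 I P$
$\left(\left(\left(2 - 2\right) - 2\right) 1 + V{\left(5,-2 \right)}\right)^{2} - z = \left(\left(\left(2 - 2\right) - 2\right) 1 - \left(-3 + 20 \left(-2\right)\right)\right)^{2} - -758 = \left(\left(\left(2 - 2\right) - 2\right) 1 + \left(3 + 40\right)\right)^{2} + 758 = \left(\left(0 - 2\right) 1 + 43\right)^{2} + 758 = \left(\left(-2\right) 1 + 43\right)^{2} + 758 = \left(-2 + 43\right)^{2} + 758 = 41^{2} + 758 = 1681 + 758 = 2439$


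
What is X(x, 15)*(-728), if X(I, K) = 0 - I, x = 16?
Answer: 11648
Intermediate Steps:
X(I, K) = -I
X(x, 15)*(-728) = -1*16*(-728) = -16*(-728) = 11648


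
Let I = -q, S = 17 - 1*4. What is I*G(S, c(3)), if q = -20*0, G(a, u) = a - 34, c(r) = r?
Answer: 0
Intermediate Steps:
S = 13 (S = 17 - 4 = 13)
G(a, u) = -34 + a
q = 0
I = 0 (I = -1*0 = 0)
I*G(S, c(3)) = 0*(-34 + 13) = 0*(-21) = 0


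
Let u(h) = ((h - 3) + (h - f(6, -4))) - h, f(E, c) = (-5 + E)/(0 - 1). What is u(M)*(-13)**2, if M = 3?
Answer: 169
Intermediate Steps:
f(E, c) = 5 - E (f(E, c) = (-5 + E)/(-1) = (-5 + E)*(-1) = 5 - E)
u(h) = -2 + h (u(h) = ((h - 3) + (h - (5 - 1*6))) - h = ((-3 + h) + (h - (5 - 6))) - h = ((-3 + h) + (h - 1*(-1))) - h = ((-3 + h) + (h + 1)) - h = ((-3 + h) + (1 + h)) - h = (-2 + 2*h) - h = -2 + h)
u(M)*(-13)**2 = (-2 + 3)*(-13)**2 = 1*169 = 169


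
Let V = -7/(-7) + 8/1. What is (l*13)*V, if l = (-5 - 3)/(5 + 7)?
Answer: -78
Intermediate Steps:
l = -2/3 (l = -8/12 = -8*1/12 = -2/3 ≈ -0.66667)
V = 9 (V = -7*(-1/7) + 8*1 = 1 + 8 = 9)
(l*13)*V = -2/3*13*9 = -26/3*9 = -78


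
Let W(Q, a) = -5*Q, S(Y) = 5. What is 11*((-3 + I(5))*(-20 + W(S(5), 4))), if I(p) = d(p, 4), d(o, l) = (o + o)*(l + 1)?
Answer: -23265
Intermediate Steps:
d(o, l) = 2*o*(1 + l) (d(o, l) = (2*o)*(1 + l) = 2*o*(1 + l))
I(p) = 10*p (I(p) = 2*p*(1 + 4) = 2*p*5 = 10*p)
11*((-3 + I(5))*(-20 + W(S(5), 4))) = 11*((-3 + 10*5)*(-20 - 5*5)) = 11*((-3 + 50)*(-20 - 25)) = 11*(47*(-45)) = 11*(-2115) = -23265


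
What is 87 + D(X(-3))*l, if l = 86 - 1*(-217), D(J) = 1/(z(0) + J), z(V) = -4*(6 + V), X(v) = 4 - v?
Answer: 1176/17 ≈ 69.177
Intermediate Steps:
z(V) = -24 - 4*V
D(J) = 1/(-24 + J) (D(J) = 1/((-24 - 4*0) + J) = 1/((-24 + 0) + J) = 1/(-24 + J))
l = 303 (l = 86 + 217 = 303)
87 + D(X(-3))*l = 87 + 303/(-24 + (4 - 1*(-3))) = 87 + 303/(-24 + (4 + 3)) = 87 + 303/(-24 + 7) = 87 + 303/(-17) = 87 - 1/17*303 = 87 - 303/17 = 1176/17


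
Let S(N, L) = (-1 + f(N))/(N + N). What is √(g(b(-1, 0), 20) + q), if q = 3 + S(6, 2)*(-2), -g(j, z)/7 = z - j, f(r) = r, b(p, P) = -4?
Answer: I*√5970/6 ≈ 12.878*I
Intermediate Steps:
g(j, z) = -7*z + 7*j (g(j, z) = -7*(z - j) = -7*z + 7*j)
S(N, L) = (-1 + N)/(2*N) (S(N, L) = (-1 + N)/(N + N) = (-1 + N)/((2*N)) = (-1 + N)*(1/(2*N)) = (-1 + N)/(2*N))
q = 13/6 (q = 3 + ((½)*(-1 + 6)/6)*(-2) = 3 + ((½)*(⅙)*5)*(-2) = 3 + (5/12)*(-2) = 3 - ⅚ = 13/6 ≈ 2.1667)
√(g(b(-1, 0), 20) + q) = √((-7*20 + 7*(-4)) + 13/6) = √((-140 - 28) + 13/6) = √(-168 + 13/6) = √(-995/6) = I*√5970/6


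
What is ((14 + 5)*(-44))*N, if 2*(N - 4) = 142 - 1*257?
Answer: 44726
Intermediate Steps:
N = -107/2 (N = 4 + (142 - 1*257)/2 = 4 + (142 - 257)/2 = 4 + (½)*(-115) = 4 - 115/2 = -107/2 ≈ -53.500)
((14 + 5)*(-44))*N = ((14 + 5)*(-44))*(-107/2) = (19*(-44))*(-107/2) = -836*(-107/2) = 44726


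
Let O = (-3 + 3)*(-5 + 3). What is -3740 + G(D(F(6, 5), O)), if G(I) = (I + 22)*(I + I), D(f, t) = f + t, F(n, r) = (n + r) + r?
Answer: -2524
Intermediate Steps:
F(n, r) = n + 2*r
O = 0 (O = 0*(-2) = 0)
G(I) = 2*I*(22 + I) (G(I) = (22 + I)*(2*I) = 2*I*(22 + I))
-3740 + G(D(F(6, 5), O)) = -3740 + 2*((6 + 2*5) + 0)*(22 + ((6 + 2*5) + 0)) = -3740 + 2*((6 + 10) + 0)*(22 + ((6 + 10) + 0)) = -3740 + 2*(16 + 0)*(22 + (16 + 0)) = -3740 + 2*16*(22 + 16) = -3740 + 2*16*38 = -3740 + 1216 = -2524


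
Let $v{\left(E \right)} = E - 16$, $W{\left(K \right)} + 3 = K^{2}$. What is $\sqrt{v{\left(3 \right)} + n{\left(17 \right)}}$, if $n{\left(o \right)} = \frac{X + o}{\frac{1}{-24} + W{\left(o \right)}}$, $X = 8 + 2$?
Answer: $\frac{i \sqrt{607862773}}{6863} \approx 3.5924 i$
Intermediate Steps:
$X = 10$
$W{\left(K \right)} = -3 + K^{2}$
$v{\left(E \right)} = -16 + E$
$n{\left(o \right)} = \frac{10 + o}{- \frac{73}{24} + o^{2}}$ ($n{\left(o \right)} = \frac{10 + o}{\frac{1}{-24} + \left(-3 + o^{2}\right)} = \frac{10 + o}{- \frac{1}{24} + \left(-3 + o^{2}\right)} = \frac{10 + o}{- \frac{73}{24} + o^{2}}$)
$\sqrt{v{\left(3 \right)} + n{\left(17 \right)}} = \sqrt{\left(-16 + 3\right) + \frac{24 \left(10 + 17\right)}{-73 + 24 \cdot 17^{2}}} = \sqrt{-13 + 24 \frac{1}{-73 + 24 \cdot 289} \cdot 27} = \sqrt{-13 + 24 \frac{1}{-73 + 6936} \cdot 27} = \sqrt{-13 + 24 \cdot \frac{1}{6863} \cdot 27} = \sqrt{-13 + \frac{648}{6863}} = \sqrt{- \frac{88571}{6863}} = \frac{i \sqrt{607862773}}{6863}$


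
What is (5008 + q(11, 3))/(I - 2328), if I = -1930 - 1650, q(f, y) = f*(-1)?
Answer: -4997/5908 ≈ -0.84580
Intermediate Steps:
q(f, y) = -f
I = -3580
(5008 + q(11, 3))/(I - 2328) = (5008 - 1*11)/(-3580 - 2328) = (5008 - 11)/(-5908) = 4997*(-1/5908) = -4997/5908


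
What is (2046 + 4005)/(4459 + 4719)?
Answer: 6051/9178 ≈ 0.65929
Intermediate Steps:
(2046 + 4005)/(4459 + 4719) = 6051/9178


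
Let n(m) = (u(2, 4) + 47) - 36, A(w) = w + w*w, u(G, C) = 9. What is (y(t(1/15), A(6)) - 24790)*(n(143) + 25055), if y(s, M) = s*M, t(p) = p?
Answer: -621539040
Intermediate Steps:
A(w) = w + w²
n(m) = 20 (n(m) = (9 + 47) - 36 = 56 - 36 = 20)
y(s, M) = M*s
(y(t(1/15), A(6)) - 24790)*(n(143) + 25055) = ((6*(1 + 6))/15 - 24790)*(20 + 25055) = ((6*7)*(1/15) - 24790)*25075 = (42*(1/15) - 24790)*25075 = (14/5 - 24790)*25075 = -123936/5*25075 = -621539040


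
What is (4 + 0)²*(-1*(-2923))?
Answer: 46768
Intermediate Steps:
(4 + 0)²*(-1*(-2923)) = 4²*2923 = 16*2923 = 46768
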